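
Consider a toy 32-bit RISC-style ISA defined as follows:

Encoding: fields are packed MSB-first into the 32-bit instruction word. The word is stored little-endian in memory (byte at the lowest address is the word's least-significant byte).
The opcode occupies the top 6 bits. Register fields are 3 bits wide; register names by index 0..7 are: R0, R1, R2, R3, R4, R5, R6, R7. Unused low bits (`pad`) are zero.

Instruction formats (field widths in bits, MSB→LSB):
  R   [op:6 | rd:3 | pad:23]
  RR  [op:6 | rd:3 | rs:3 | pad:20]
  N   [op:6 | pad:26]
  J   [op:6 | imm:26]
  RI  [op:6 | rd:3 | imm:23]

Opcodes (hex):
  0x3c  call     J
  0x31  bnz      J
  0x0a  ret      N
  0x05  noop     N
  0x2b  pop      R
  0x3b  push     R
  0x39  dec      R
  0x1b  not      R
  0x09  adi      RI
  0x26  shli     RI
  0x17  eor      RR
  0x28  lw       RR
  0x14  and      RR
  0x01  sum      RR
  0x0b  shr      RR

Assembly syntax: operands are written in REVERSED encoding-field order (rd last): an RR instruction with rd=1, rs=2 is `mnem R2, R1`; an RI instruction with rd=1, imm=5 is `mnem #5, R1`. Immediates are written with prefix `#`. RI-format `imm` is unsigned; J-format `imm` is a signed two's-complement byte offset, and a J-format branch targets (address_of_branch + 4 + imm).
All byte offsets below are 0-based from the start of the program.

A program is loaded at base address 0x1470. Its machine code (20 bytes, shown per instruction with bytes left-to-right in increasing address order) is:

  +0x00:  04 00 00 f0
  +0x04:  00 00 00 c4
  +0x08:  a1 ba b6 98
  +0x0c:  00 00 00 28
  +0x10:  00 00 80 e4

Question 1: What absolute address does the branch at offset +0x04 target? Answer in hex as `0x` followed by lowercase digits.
@+04  little-endian(00 00 00 c4) = 0xc4000000
  op=0xc4000000>>26=0x31 ⇒ bnz (J)
  imm: (w>>0)&0x3ffffff=0x0 → #0
  target = base 0x1470 + off 0x04 + 4 + imm 0 = 0x1478

0x1478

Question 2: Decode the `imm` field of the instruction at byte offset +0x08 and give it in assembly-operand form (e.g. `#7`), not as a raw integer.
[08] a1 ba b6 98 → 0x98b6baa1
  op=0x98b6baa1>>26=0x26 ⇒ shli (RI)
  [25:23] rd=1 = R1
  [22:0] imm=3586721 = #3586721

#3586721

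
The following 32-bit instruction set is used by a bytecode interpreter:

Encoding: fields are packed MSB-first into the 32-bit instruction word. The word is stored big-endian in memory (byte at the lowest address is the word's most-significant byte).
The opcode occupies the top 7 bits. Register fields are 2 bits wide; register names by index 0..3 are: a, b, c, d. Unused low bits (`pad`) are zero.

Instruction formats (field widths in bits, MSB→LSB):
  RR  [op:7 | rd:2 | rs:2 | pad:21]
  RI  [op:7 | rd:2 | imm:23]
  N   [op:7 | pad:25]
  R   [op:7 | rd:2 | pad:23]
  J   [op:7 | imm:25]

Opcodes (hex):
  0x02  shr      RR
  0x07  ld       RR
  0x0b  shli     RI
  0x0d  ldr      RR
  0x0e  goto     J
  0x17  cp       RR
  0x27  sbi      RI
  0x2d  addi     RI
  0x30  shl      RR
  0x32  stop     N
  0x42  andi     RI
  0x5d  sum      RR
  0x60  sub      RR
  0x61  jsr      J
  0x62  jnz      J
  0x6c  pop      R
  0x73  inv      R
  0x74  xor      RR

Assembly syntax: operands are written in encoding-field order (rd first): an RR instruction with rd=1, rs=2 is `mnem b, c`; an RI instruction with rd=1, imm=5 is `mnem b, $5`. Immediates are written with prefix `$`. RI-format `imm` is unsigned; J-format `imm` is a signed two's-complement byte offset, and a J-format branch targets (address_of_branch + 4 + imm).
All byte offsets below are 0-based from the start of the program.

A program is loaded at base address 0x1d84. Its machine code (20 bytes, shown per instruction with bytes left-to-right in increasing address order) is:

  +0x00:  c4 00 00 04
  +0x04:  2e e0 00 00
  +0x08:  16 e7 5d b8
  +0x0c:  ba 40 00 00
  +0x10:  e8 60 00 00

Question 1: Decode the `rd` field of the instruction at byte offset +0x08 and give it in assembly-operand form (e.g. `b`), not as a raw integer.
+0x08: 16 e7 5d b8 ⇒ word 0x16e75db8 (big)
  op=0x16e75db8>>25=0xb ⇒ shli (RI)
  rd: (w>>23)&0x3=0x1 → b
  imm: (w>>0)&0x7fffff=0x675db8 → $6774200

b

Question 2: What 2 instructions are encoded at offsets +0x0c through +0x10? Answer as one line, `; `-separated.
[0c] ba 40 00 00 → 0xba400000
  opcode bits[31:25]=0x5d: sum/RR
  rd: (w>>23)&0x3=0x0 → a
  rs: (w>>21)&0x3=0x2 → c
[10] e8 60 00 00 → 0xe8600000
  opcode bits[31:25]=0x74: xor/RR
  rd: (w>>23)&0x3=0x0 → a
  rs: (w>>21)&0x3=0x3 → d

sum a, c; xor a, d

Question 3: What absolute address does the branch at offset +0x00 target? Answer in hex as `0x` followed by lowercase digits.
0x1d8c

off 0x00: read c4 00 00 04 as big → 0xc4000004
  opcode bits[31:25]=0x62: jnz/J
  [24:0] imm=4 = $4
  target = base 0x1d84 + off 0x00 + 4 + imm 4 = 0x1d8c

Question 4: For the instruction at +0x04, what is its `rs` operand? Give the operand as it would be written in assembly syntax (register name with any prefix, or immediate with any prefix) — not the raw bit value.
+0x04: 2e e0 00 00 ⇒ word 0x2ee00000 (big)
  opcode bits[31:25]=0x17: cp/RR
  rd: (w>>23)&0x3=0x1 → b
  rs: (w>>21)&0x3=0x3 → d

d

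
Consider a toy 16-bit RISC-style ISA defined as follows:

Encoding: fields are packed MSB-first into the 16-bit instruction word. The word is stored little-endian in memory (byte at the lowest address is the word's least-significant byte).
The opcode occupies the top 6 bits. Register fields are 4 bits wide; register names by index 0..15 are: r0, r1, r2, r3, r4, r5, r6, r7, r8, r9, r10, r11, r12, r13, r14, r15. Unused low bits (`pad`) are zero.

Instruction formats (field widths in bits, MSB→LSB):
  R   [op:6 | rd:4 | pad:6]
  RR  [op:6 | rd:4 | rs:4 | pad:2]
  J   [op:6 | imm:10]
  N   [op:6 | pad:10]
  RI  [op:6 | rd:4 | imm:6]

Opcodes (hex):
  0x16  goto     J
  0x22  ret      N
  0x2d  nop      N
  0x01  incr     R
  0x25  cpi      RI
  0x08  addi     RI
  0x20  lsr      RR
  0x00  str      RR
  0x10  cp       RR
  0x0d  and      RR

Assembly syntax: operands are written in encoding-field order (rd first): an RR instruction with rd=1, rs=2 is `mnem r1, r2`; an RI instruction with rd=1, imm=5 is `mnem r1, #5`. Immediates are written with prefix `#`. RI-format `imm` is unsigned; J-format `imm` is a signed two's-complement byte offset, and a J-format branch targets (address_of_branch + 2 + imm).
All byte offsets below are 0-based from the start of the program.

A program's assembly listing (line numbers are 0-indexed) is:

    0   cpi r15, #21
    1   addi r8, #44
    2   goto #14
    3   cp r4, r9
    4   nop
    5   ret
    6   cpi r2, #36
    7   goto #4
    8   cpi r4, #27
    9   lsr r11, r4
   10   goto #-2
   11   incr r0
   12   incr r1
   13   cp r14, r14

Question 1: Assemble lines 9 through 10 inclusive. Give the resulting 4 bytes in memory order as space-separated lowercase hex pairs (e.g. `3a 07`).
d0 82 fe 5b

9. lsr fields op=0x20:6|rd=11:4|rs=4:4|pad=0:2 → word 82d0h → d0 82
10. goto fields op=0x16:6|imm=-2:10 → word 5bfeh → fe 5b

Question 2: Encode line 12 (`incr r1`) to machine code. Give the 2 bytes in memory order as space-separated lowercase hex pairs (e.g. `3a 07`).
L12: incr op=0x1:6|rd=1:4|pad=0:6 ⇒ 0x0440 ⇒ little 40 04

40 04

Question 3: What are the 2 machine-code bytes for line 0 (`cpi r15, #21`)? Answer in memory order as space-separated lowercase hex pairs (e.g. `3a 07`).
d5 97

0. cpi fields op=0x25:6|rd=15:4|imm=21:6 → word 97d5h → d5 97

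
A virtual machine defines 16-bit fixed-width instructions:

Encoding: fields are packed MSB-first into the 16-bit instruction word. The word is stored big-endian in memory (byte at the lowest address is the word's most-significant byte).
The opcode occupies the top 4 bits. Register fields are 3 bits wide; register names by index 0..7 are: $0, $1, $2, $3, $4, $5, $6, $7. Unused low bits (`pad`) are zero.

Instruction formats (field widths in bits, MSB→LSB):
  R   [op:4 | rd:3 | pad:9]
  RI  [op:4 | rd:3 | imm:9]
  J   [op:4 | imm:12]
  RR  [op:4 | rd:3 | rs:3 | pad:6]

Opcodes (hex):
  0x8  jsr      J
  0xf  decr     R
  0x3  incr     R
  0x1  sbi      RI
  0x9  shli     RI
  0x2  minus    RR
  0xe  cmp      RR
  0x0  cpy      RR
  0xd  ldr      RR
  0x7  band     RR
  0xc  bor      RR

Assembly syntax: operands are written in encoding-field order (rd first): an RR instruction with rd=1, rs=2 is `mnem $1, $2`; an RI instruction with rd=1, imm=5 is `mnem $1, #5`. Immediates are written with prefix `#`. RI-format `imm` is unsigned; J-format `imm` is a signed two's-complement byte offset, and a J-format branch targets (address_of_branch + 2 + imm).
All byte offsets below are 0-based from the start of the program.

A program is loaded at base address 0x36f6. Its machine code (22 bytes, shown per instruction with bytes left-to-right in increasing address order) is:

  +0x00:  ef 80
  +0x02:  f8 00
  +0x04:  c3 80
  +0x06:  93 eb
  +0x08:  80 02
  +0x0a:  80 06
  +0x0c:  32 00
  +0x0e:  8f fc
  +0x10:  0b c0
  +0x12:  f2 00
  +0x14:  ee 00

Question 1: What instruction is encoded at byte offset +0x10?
cpy $5, $7

[10] 0b c0 → 0x0bc0
  opcode bits[15:12]=0x0: cpy/RR
  rd: (w>>9)&0x7=0x5 → $5
  rs: (w>>6)&0x7=0x7 → $7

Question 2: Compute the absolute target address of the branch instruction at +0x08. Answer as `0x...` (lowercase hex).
off 0x08: read 80 02 as big → 0x8002
  op=0x8002>>12=0x8 ⇒ jsr (J)
  imm@[11:0]=0x2 ⇒ #2
  target = base 0x36f6 + off 0x08 + 2 + imm 2 = 0x3702

0x3702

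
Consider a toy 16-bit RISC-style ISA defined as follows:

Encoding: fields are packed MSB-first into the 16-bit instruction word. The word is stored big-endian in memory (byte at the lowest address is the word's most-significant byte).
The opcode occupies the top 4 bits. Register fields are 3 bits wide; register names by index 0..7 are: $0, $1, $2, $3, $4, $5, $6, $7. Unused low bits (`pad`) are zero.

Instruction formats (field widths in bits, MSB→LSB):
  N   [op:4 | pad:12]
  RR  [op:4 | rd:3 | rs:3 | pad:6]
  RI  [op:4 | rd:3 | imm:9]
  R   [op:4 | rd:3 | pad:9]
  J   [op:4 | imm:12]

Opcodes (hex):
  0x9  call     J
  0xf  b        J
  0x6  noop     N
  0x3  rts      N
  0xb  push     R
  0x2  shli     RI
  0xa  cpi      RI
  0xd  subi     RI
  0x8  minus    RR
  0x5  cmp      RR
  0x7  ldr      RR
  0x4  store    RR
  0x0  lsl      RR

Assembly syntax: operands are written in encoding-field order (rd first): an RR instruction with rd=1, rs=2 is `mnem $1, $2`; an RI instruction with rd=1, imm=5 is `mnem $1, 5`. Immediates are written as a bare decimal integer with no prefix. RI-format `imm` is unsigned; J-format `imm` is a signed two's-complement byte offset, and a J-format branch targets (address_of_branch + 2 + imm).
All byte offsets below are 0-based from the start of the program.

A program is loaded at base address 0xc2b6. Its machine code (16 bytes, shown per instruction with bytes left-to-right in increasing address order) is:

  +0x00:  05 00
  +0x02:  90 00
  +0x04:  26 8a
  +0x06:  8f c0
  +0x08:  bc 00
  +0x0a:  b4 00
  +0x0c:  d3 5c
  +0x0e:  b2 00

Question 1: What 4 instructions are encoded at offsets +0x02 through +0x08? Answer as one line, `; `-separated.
call 0; shli $3, 138; minus $7, $7; push $6

[02] 90 00 → 0x9000
  op=0x9000>>12=0x9 ⇒ call (J)
  imm: (w>>0)&0xfff=0x0 → 0
[04] 26 8a → 0x268a
  op=0x268a>>12=0x2 ⇒ shli (RI)
  rd: (w>>9)&0x7=0x3 → $3
  imm: (w>>0)&0x1ff=0x8a → 138
[06] 8f c0 → 0x8fc0
  op=0x8fc0>>12=0x8 ⇒ minus (RR)
  rd: (w>>9)&0x7=0x7 → $7
  rs: (w>>6)&0x7=0x7 → $7
[08] bc 00 → 0xbc00
  op=0xbc00>>12=0xb ⇒ push (R)
  rd: (w>>9)&0x7=0x6 → $6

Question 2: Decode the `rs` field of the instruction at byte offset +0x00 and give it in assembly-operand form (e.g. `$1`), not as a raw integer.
@+00  big-endian(05 00) = 0x0500
  opcode bits[15:12]=0x0: lsl/RR
  rd@[11:9]=0x2 ⇒ $2
  rs@[8:6]=0x4 ⇒ $4

$4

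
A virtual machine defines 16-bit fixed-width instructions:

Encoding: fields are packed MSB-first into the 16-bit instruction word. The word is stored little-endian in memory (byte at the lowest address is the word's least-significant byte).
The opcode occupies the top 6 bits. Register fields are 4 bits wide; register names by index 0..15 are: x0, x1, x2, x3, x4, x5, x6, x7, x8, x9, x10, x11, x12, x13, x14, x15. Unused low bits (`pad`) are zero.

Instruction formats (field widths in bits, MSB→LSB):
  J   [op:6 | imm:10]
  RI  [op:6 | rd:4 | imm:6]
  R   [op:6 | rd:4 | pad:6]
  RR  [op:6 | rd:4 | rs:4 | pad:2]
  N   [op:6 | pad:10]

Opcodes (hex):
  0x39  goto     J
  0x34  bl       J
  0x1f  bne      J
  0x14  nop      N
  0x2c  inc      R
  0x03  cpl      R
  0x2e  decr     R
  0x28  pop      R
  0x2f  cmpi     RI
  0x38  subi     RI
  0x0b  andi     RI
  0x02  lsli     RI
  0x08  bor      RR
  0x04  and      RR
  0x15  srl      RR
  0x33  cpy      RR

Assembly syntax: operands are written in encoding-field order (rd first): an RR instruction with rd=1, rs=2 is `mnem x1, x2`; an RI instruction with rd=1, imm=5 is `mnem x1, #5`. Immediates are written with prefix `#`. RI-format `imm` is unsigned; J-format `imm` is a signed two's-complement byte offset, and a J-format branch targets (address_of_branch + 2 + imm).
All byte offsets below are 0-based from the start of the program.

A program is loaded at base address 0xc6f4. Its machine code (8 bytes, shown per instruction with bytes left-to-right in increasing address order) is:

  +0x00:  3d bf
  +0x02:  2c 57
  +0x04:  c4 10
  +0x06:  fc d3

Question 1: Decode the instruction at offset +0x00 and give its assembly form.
cmpi x12, #61

+0x00: 3d bf ⇒ word 0xbf3d (little)
  top 6b → 0x2f → cmpi [RI]
  rd: (w>>6)&0xf=0xc → x12
  imm: (w>>0)&0x3f=0x3d → #61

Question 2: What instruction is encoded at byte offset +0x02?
[02] 2c 57 → 0x572c
  op=0x572c>>10=0x15 ⇒ srl (RR)
  rd@[9:6]=0xc ⇒ x12
  rs@[5:2]=0xb ⇒ x11

srl x12, x11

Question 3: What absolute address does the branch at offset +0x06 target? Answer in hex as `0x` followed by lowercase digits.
@+06  little-endian(fc d3) = 0xd3fc
  op=0xd3fc>>10=0x34 ⇒ bl (J)
  imm: (w>>0)&0x3ff=0x3fc (s10→-4) → #-4
  target = base 0xc6f4 + off 0x06 + 2 + imm -4 = 0xc6f8

0xc6f8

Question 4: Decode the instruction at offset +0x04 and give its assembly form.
+0x04: c4 10 ⇒ word 0x10c4 (little)
  top 6b → 0x4 → and [RR]
  rd: (w>>6)&0xf=0x3 → x3
  rs: (w>>2)&0xf=0x1 → x1

and x3, x1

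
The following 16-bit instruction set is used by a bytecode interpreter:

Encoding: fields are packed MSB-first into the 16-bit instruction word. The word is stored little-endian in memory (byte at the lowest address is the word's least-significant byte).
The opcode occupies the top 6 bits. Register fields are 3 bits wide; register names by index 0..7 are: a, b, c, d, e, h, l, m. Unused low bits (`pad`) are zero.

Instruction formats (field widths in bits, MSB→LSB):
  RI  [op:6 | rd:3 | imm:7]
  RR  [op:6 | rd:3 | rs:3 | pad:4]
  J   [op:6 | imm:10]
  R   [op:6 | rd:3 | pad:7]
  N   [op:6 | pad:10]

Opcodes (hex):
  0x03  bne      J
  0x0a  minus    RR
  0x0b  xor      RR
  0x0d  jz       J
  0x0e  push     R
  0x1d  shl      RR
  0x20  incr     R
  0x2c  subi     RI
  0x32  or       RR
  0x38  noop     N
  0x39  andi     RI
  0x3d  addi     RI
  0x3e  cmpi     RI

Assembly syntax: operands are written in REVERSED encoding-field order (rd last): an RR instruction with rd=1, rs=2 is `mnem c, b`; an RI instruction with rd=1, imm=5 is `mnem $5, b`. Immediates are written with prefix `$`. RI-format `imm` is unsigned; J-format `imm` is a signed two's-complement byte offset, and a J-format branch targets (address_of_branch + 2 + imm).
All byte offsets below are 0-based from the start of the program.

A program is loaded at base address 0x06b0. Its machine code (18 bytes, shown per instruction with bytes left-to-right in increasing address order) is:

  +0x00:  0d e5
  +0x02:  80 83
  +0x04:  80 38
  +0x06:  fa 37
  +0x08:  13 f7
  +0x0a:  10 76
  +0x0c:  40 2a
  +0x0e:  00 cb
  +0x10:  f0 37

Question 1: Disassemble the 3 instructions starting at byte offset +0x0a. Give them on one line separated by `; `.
@+0a  little-endian(10 76) = 0x7610
  op=0x7610>>10=0x1d ⇒ shl (RR)
  rd@[9:7]=0x4 ⇒ e
  rs@[6:4]=0x1 ⇒ b
@+0c  little-endian(40 2a) = 0x2a40
  op=0x2a40>>10=0xa ⇒ minus (RR)
  rd@[9:7]=0x4 ⇒ e
  rs@[6:4]=0x4 ⇒ e
@+0e  little-endian(00 cb) = 0xcb00
  op=0xcb00>>10=0x32 ⇒ or (RR)
  rd@[9:7]=0x6 ⇒ l
  rs@[6:4]=0x0 ⇒ a

shl b, e; minus e, e; or a, l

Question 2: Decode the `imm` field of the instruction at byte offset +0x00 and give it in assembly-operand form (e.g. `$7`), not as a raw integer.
$13

+0x00: 0d e5 ⇒ word 0xe50d (little)
  op=0xe50d>>10=0x39 ⇒ andi (RI)
  [9:7] rd=2 = c
  [6:0] imm=13 = $13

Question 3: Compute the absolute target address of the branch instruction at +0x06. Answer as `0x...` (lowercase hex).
0x06b2

off 0x06: read fa 37 as little → 0x37fa
  opcode bits[15:10]=0xd: jz/J
  [9:0] imm=1018 (s10→-6) = $-6
  target = base 0x06b0 + off 0x06 + 2 + imm -6 = 0x06b2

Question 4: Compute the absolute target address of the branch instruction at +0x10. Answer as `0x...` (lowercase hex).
0x06b2

+0x10: f0 37 ⇒ word 0x37f0 (little)
  opcode bits[15:10]=0xd: jz/J
  imm@[9:0]=0x3f0 (s10→-16) ⇒ $-16
  target = base 0x06b0 + off 0x10 + 2 + imm -16 = 0x06b2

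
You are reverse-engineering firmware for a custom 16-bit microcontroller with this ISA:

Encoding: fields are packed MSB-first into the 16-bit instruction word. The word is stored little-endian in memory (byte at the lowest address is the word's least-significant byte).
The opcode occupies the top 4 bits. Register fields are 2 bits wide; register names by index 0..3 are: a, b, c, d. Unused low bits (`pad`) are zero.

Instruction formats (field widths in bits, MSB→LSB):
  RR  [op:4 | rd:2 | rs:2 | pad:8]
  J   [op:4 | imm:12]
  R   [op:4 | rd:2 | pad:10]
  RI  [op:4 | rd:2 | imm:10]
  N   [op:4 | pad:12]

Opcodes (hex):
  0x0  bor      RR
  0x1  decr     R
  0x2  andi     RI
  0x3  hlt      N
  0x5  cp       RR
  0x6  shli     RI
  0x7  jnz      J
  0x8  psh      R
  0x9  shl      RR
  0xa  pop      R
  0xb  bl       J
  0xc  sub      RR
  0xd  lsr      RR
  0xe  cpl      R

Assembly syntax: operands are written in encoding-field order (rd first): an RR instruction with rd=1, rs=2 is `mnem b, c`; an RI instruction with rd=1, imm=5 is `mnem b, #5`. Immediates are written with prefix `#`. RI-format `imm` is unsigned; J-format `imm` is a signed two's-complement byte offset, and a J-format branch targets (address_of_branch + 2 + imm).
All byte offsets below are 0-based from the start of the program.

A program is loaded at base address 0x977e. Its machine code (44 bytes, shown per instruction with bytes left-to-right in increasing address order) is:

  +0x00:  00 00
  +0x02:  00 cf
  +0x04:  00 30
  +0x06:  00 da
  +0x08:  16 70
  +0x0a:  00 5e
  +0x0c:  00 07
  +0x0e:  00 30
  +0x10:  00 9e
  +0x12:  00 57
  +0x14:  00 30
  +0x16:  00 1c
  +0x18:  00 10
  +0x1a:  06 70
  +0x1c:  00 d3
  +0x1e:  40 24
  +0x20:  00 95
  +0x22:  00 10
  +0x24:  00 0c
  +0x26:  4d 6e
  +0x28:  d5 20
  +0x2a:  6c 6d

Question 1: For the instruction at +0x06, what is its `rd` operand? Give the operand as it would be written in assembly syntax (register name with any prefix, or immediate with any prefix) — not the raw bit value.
c

[06] 00 da → 0xda00
  op=0xda00>>12=0xd ⇒ lsr (RR)
  rd: (w>>10)&0x3=0x2 → c
  rs: (w>>8)&0x3=0x2 → c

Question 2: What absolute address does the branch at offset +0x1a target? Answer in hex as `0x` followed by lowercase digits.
@+1a  little-endian(06 70) = 0x7006
  op=0x7006>>12=0x7 ⇒ jnz (J)
  imm: (w>>0)&0xfff=0x6 → #6
  target = base 0x977e + off 0x1a + 2 + imm 6 = 0x97a0

0x97a0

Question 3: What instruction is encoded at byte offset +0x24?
bor d, a

off 0x24: read 00 0c as little → 0x0c00
  op=0x0c00>>12=0x0 ⇒ bor (RR)
  rd@[11:10]=0x3 ⇒ d
  rs@[9:8]=0x0 ⇒ a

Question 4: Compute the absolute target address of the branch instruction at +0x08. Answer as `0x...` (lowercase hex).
0x979e

off 0x08: read 16 70 as little → 0x7016
  top 4b → 0x7 → jnz [J]
  [11:0] imm=22 = #22
  target = base 0x977e + off 0x08 + 2 + imm 22 = 0x979e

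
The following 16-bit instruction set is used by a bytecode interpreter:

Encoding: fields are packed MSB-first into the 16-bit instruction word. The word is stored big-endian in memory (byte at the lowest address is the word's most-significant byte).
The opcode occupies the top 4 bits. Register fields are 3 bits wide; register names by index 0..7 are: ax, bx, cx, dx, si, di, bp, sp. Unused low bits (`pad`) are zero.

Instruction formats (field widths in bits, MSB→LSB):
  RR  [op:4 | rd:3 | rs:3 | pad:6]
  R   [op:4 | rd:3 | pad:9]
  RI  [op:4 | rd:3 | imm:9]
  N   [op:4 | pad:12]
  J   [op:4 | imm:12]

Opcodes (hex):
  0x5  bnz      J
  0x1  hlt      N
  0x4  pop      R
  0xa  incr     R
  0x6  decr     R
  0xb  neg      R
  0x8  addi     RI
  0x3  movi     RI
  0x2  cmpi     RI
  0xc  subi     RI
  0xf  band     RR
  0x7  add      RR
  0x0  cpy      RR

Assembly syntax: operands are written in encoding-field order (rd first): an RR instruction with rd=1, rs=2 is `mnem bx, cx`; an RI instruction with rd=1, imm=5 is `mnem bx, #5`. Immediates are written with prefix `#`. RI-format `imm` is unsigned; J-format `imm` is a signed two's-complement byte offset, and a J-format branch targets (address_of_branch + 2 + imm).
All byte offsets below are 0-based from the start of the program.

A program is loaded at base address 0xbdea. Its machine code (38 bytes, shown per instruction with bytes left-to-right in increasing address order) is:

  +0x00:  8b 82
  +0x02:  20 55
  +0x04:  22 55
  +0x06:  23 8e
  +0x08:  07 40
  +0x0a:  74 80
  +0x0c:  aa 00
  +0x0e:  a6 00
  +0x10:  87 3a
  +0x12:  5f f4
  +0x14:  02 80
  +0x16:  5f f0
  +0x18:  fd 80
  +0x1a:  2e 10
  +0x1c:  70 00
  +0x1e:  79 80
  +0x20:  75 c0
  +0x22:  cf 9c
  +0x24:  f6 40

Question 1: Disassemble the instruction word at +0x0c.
incr di

+0x0c: aa 00 ⇒ word 0xaa00 (big)
  op=0xaa00>>12=0xa ⇒ incr (R)
  [11:9] rd=5 = di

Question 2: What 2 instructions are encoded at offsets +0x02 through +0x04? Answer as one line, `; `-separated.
cmpi ax, #85; cmpi bx, #85

@+02  big-endian(20 55) = 0x2055
  top 4b → 0x2 → cmpi [RI]
  rd: (w>>9)&0x7=0x0 → ax
  imm: (w>>0)&0x1ff=0x55 → #85
@+04  big-endian(22 55) = 0x2255
  top 4b → 0x2 → cmpi [RI]
  rd: (w>>9)&0x7=0x1 → bx
  imm: (w>>0)&0x1ff=0x55 → #85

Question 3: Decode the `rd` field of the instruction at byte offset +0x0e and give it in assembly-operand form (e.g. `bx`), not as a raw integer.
@+0e  big-endian(a6 00) = 0xa600
  opcode bits[15:12]=0xa: incr/R
  rd: (w>>9)&0x7=0x3 → dx

dx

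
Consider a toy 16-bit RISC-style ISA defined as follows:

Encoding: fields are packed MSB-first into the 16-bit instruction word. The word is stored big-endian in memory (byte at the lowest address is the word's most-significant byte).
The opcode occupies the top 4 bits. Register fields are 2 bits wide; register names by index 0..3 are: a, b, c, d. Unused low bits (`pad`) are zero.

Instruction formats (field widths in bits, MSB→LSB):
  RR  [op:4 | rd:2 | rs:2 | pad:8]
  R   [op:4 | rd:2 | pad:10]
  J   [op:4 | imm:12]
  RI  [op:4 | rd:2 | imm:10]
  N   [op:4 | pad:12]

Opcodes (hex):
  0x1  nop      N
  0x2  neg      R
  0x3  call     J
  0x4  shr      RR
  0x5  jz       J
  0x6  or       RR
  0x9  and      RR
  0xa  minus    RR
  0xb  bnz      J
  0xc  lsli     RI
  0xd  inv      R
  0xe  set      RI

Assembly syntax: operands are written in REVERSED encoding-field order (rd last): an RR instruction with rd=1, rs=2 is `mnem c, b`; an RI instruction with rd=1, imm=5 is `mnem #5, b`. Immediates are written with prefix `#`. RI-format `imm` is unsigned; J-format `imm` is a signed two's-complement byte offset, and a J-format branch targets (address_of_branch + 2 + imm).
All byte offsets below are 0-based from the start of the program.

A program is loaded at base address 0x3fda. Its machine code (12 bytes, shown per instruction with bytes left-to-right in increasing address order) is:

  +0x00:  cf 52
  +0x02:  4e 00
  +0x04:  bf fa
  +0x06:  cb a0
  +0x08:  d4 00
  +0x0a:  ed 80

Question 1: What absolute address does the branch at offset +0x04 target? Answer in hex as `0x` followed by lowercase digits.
[04] bf fa → 0xbffa
  opcode bits[15:12]=0xb: bnz/J
  imm: (w>>0)&0xfff=0xffa (s12→-6) → #-6
  target = base 0x3fda + off 0x04 + 2 + imm -6 = 0x3fda

0x3fda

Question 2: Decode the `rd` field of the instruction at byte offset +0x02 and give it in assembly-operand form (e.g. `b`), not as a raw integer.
off 0x02: read 4e 00 as big → 0x4e00
  opcode bits[15:12]=0x4: shr/RR
  rd@[11:10]=0x3 ⇒ d
  rs@[9:8]=0x2 ⇒ c

d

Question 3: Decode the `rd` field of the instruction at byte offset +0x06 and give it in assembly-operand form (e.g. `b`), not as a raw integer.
c

off 0x06: read cb a0 as big → 0xcba0
  op=0xcba0>>12=0xc ⇒ lsli (RI)
  rd: (w>>10)&0x3=0x2 → c
  imm: (w>>0)&0x3ff=0x3a0 → #928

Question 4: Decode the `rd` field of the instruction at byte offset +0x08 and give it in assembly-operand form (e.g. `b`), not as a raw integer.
off 0x08: read d4 00 as big → 0xd400
  top 4b → 0xd → inv [R]
  [11:10] rd=1 = b

b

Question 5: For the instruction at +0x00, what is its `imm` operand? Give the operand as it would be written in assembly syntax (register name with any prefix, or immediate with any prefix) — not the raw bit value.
off 0x00: read cf 52 as big → 0xcf52
  opcode bits[15:12]=0xc: lsli/RI
  [11:10] rd=3 = d
  [9:0] imm=850 = #850

#850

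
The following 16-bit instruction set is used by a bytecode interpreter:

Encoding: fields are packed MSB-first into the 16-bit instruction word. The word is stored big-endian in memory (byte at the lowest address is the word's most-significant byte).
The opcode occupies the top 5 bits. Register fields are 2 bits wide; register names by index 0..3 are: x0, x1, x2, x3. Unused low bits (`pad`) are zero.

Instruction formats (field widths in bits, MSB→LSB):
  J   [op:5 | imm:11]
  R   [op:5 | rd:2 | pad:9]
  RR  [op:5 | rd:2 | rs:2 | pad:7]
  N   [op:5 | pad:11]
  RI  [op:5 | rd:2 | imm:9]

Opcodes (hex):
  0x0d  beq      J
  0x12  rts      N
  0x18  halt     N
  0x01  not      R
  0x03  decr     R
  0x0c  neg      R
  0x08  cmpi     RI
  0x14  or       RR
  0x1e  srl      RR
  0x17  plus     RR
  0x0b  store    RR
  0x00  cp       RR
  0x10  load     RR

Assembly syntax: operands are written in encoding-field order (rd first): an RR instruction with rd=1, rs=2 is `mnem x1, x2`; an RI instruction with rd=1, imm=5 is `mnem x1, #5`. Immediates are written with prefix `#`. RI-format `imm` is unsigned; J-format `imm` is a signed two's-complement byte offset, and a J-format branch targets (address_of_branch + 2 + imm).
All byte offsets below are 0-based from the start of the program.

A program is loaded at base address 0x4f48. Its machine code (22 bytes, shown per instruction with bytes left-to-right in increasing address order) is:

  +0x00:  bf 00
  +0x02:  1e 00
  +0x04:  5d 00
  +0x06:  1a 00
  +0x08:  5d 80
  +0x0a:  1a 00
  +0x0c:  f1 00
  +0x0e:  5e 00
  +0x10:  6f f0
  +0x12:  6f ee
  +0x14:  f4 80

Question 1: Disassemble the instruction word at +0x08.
store x2, x3

@+08  big-endian(5d 80) = 0x5d80
  op=0x5d80>>11=0xb ⇒ store (RR)
  rd: (w>>9)&0x3=0x2 → x2
  rs: (w>>7)&0x3=0x3 → x3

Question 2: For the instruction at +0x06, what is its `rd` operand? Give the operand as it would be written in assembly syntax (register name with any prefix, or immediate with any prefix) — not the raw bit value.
+0x06: 1a 00 ⇒ word 0x1a00 (big)
  top 5b → 0x3 → decr [R]
  rd@[10:9]=0x1 ⇒ x1

x1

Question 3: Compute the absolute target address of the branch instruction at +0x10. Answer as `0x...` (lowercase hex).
0x4f4a

off 0x10: read 6f f0 as big → 0x6ff0
  top 5b → 0xd → beq [J]
  imm: (w>>0)&0x7ff=0x7f0 (s11→-16) → #-16
  target = base 0x4f48 + off 0x10 + 2 + imm -16 = 0x4f4a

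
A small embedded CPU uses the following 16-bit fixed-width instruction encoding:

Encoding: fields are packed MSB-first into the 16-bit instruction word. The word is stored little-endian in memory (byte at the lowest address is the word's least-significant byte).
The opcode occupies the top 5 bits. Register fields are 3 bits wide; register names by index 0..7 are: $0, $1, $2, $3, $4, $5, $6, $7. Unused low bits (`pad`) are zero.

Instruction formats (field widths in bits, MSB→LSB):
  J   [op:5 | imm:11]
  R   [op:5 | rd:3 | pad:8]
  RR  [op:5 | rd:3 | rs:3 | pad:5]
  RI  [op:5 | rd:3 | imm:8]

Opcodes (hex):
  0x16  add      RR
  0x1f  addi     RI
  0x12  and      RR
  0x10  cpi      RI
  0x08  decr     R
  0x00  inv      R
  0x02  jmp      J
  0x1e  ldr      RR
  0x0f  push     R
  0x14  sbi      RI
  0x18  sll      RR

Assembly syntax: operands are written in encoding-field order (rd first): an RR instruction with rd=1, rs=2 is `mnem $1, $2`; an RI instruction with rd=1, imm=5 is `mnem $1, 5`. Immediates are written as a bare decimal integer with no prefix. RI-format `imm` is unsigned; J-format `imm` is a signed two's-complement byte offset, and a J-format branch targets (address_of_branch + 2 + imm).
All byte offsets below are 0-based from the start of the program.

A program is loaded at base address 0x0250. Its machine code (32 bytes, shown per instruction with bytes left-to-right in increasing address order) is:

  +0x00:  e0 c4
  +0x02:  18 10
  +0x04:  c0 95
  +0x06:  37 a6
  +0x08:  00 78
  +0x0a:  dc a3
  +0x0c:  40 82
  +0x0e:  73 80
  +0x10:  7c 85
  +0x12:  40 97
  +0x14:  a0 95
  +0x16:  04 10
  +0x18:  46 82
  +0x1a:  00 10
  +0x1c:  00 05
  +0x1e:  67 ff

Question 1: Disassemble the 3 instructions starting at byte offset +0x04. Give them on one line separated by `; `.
and $5, $6; sbi $6, 55; push $0

[04] c0 95 → 0x95c0
  top 5b → 0x12 → and [RR]
  [10:8] rd=5 = $5
  [7:5] rs=6 = $6
[06] 37 a6 → 0xa637
  top 5b → 0x14 → sbi [RI]
  [10:8] rd=6 = $6
  [7:0] imm=55 = 55
[08] 00 78 → 0x7800
  top 5b → 0xf → push [R]
  [10:8] rd=0 = $0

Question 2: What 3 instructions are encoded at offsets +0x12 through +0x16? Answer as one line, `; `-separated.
off 0x12: read 40 97 as little → 0x9740
  opcode bits[15:11]=0x12: and/RR
  rd@[10:8]=0x7 ⇒ $7
  rs@[7:5]=0x2 ⇒ $2
off 0x14: read a0 95 as little → 0x95a0
  opcode bits[15:11]=0x12: and/RR
  rd@[10:8]=0x5 ⇒ $5
  rs@[7:5]=0x5 ⇒ $5
off 0x16: read 04 10 as little → 0x1004
  opcode bits[15:11]=0x2: jmp/J
  imm@[10:0]=0x4 ⇒ 4

and $7, $2; and $5, $5; jmp 4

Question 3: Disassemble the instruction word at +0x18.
off 0x18: read 46 82 as little → 0x8246
  op=0x8246>>11=0x10 ⇒ cpi (RI)
  rd: (w>>8)&0x7=0x2 → $2
  imm: (w>>0)&0xff=0x46 → 70

cpi $2, 70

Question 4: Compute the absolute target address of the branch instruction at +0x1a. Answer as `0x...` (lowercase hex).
@+1a  little-endian(00 10) = 0x1000
  top 5b → 0x2 → jmp [J]
  [10:0] imm=0 = 0
  target = base 0x0250 + off 0x1a + 2 + imm 0 = 0x026c

0x026c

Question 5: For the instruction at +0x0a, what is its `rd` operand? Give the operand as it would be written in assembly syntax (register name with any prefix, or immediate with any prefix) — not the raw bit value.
@+0a  little-endian(dc a3) = 0xa3dc
  opcode bits[15:11]=0x14: sbi/RI
  rd@[10:8]=0x3 ⇒ $3
  imm@[7:0]=0xdc ⇒ 220

$3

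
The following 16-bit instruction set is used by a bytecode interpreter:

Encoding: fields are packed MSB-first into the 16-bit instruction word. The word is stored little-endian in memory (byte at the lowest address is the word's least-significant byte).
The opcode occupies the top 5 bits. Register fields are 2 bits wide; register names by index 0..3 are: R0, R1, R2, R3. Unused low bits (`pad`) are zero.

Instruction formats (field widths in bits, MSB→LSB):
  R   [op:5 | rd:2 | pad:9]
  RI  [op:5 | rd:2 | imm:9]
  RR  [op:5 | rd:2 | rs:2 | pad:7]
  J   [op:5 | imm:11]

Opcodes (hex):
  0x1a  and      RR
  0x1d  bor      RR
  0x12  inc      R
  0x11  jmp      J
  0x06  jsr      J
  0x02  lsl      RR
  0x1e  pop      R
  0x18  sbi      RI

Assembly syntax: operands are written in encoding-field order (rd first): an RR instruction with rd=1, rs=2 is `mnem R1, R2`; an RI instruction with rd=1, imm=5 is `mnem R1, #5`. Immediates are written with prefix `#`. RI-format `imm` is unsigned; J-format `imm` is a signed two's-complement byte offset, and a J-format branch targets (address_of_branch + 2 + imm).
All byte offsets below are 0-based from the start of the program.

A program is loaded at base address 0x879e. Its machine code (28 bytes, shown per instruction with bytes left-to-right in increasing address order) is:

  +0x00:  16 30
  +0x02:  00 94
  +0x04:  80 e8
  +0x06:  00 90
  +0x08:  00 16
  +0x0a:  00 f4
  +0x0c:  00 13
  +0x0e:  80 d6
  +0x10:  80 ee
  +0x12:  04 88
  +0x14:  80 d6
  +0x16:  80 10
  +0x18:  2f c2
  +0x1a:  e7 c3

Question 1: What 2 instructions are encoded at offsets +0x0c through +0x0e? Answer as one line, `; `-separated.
lsl R1, R2; and R3, R1

+0x0c: 00 13 ⇒ word 0x1300 (little)
  top 5b → 0x2 → lsl [RR]
  [10:9] rd=1 = R1
  [8:7] rs=2 = R2
+0x0e: 80 d6 ⇒ word 0xd680 (little)
  top 5b → 0x1a → and [RR]
  [10:9] rd=3 = R3
  [8:7] rs=1 = R1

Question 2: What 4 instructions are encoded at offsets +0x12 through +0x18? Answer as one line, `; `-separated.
jmp #4; and R3, R1; lsl R0, R1; sbi R1, #47

off 0x12: read 04 88 as little → 0x8804
  opcode bits[15:11]=0x11: jmp/J
  imm@[10:0]=0x4 ⇒ #4
off 0x14: read 80 d6 as little → 0xd680
  opcode bits[15:11]=0x1a: and/RR
  rd@[10:9]=0x3 ⇒ R3
  rs@[8:7]=0x1 ⇒ R1
off 0x16: read 80 10 as little → 0x1080
  opcode bits[15:11]=0x2: lsl/RR
  rd@[10:9]=0x0 ⇒ R0
  rs@[8:7]=0x1 ⇒ R1
off 0x18: read 2f c2 as little → 0xc22f
  opcode bits[15:11]=0x18: sbi/RI
  rd@[10:9]=0x1 ⇒ R1
  imm@[8:0]=0x2f ⇒ #47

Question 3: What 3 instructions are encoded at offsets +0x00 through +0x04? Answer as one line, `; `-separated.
jsr #22; inc R2; bor R0, R1

@+00  little-endian(16 30) = 0x3016
  op=0x3016>>11=0x6 ⇒ jsr (J)
  imm: (w>>0)&0x7ff=0x16 → #22
@+02  little-endian(00 94) = 0x9400
  op=0x9400>>11=0x12 ⇒ inc (R)
  rd: (w>>9)&0x3=0x2 → R2
@+04  little-endian(80 e8) = 0xe880
  op=0xe880>>11=0x1d ⇒ bor (RR)
  rd: (w>>9)&0x3=0x0 → R0
  rs: (w>>7)&0x3=0x1 → R1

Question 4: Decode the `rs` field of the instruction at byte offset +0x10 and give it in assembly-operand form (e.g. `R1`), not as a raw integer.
R1

off 0x10: read 80 ee as little → 0xee80
  opcode bits[15:11]=0x1d: bor/RR
  rd: (w>>9)&0x3=0x3 → R3
  rs: (w>>7)&0x3=0x1 → R1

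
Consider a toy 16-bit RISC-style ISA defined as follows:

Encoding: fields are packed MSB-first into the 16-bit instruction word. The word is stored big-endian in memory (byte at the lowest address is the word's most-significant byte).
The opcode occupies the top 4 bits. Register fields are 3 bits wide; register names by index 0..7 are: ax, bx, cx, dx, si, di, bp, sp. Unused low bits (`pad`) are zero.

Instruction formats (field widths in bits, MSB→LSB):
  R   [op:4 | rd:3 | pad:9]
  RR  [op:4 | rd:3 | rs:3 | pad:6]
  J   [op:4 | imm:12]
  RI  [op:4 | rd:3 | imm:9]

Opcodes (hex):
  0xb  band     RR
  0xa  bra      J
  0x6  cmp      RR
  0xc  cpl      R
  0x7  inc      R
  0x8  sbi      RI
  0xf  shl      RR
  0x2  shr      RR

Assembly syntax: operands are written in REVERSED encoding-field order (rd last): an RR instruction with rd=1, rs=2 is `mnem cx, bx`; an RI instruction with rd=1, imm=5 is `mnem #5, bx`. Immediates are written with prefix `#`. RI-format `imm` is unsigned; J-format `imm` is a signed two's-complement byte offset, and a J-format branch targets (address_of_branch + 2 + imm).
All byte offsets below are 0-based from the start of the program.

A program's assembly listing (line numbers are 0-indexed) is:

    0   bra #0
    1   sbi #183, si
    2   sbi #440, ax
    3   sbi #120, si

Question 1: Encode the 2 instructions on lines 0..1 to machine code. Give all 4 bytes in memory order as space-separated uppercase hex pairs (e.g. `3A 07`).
L0: bra op=0xa:4|imm=0:12 ⇒ 0xa000 ⇒ big a0 00
L1: sbi op=0x8:4|rd=4:3|imm=183:9 ⇒ 0x88b7 ⇒ big 88 b7

A0 00 88 B7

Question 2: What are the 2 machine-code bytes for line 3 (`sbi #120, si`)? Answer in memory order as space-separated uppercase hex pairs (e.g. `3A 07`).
88 78

line 3 (sbi): pack op=0x8:4|rd=4:3|imm=120:9 = 0x8878; big→ 88 78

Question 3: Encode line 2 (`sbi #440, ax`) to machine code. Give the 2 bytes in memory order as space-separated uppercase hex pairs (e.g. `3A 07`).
81 B8

L2: sbi op=0x8:4|rd=0:3|imm=440:9 ⇒ 0x81b8 ⇒ big 81 b8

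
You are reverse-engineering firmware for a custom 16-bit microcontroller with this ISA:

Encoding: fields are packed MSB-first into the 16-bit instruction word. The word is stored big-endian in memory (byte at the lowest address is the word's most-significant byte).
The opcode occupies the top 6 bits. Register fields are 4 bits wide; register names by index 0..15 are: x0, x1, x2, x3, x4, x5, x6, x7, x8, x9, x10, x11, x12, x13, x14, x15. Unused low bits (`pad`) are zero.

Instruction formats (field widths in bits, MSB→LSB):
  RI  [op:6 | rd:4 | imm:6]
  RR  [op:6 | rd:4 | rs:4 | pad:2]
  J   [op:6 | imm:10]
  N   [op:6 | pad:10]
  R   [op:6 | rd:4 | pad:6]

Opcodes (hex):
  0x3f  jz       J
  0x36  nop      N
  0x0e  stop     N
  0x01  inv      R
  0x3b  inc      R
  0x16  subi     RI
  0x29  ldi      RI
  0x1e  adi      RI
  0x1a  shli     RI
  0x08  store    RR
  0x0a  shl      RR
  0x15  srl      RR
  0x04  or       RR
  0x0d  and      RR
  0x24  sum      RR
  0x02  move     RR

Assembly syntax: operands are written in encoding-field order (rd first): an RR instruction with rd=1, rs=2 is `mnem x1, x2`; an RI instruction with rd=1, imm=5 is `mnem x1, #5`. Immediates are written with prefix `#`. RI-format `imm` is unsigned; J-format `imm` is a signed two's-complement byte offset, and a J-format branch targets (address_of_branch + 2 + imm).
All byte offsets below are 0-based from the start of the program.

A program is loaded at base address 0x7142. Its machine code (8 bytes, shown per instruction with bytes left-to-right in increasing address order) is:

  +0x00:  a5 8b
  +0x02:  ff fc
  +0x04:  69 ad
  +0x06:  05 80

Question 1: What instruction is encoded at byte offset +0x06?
inv x6

off 0x06: read 05 80 as big → 0x0580
  opcode bits[15:10]=0x1: inv/R
  [9:6] rd=6 = x6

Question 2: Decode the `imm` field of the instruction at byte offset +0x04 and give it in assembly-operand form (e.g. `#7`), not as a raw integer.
off 0x04: read 69 ad as big → 0x69ad
  opcode bits[15:10]=0x1a: shli/RI
  rd@[9:6]=0x6 ⇒ x6
  imm@[5:0]=0x2d ⇒ #45

#45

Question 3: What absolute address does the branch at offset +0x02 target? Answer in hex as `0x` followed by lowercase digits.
0x7142

+0x02: ff fc ⇒ word 0xfffc (big)
  opcode bits[15:10]=0x3f: jz/J
  imm: (w>>0)&0x3ff=0x3fc (s10→-4) → #-4
  target = base 0x7142 + off 0x02 + 2 + imm -4 = 0x7142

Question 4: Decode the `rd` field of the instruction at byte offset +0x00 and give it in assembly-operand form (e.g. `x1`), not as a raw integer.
@+00  big-endian(a5 8b) = 0xa58b
  top 6b → 0x29 → ldi [RI]
  [9:6] rd=6 = x6
  [5:0] imm=11 = #11

x6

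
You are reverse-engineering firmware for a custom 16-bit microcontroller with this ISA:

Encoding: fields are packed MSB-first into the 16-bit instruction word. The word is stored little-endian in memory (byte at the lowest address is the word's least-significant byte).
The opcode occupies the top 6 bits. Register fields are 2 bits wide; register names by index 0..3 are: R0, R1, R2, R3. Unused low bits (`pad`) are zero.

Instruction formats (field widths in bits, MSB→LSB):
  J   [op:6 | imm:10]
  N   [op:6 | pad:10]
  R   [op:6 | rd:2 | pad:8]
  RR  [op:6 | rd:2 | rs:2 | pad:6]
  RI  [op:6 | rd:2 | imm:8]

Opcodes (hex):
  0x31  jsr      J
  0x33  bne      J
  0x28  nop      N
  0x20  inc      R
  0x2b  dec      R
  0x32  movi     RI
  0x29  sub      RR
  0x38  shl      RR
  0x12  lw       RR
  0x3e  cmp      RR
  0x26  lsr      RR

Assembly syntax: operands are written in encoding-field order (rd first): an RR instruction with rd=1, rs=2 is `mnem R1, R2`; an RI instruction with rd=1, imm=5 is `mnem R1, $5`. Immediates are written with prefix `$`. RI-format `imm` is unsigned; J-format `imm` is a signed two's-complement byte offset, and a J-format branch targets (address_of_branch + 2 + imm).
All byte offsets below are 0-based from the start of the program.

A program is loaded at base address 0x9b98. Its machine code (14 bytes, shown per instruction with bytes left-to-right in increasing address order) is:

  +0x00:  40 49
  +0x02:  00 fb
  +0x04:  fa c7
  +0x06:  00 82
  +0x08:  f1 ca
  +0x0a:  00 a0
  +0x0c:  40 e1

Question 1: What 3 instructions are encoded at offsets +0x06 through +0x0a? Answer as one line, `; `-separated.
inc R2; movi R2, $241; nop

off 0x06: read 00 82 as little → 0x8200
  op=0x8200>>10=0x20 ⇒ inc (R)
  rd@[9:8]=0x2 ⇒ R2
off 0x08: read f1 ca as little → 0xcaf1
  op=0xcaf1>>10=0x32 ⇒ movi (RI)
  rd@[9:8]=0x2 ⇒ R2
  imm@[7:0]=0xf1 ⇒ $241
off 0x0a: read 00 a0 as little → 0xa000
  op=0xa000>>10=0x28 ⇒ nop (N)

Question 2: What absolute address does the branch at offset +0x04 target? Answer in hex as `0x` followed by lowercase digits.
+0x04: fa c7 ⇒ word 0xc7fa (little)
  top 6b → 0x31 → jsr [J]
  imm@[9:0]=0x3fa (s10→-6) ⇒ $-6
  target = base 0x9b98 + off 0x04 + 2 + imm -6 = 0x9b98

0x9b98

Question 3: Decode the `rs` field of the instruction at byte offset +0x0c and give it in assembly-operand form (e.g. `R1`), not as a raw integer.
R1

+0x0c: 40 e1 ⇒ word 0xe140 (little)
  opcode bits[15:10]=0x38: shl/RR
  [9:8] rd=1 = R1
  [7:6] rs=1 = R1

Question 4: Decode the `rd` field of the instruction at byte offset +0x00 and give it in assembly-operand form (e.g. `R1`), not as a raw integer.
off 0x00: read 40 49 as little → 0x4940
  top 6b → 0x12 → lw [RR]
  rd@[9:8]=0x1 ⇒ R1
  rs@[7:6]=0x1 ⇒ R1

R1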